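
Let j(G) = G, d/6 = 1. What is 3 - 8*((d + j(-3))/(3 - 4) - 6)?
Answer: 75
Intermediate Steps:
d = 6 (d = 6*1 = 6)
3 - 8*((d + j(-3))/(3 - 4) - 6) = 3 - 8*((6 - 3)/(3 - 4) - 6) = 3 - 8*(3/(-1) - 6) = 3 - 8*(3*(-1) - 6) = 3 - 8*(-3 - 6) = 3 - 8*(-9) = 3 + 72 = 75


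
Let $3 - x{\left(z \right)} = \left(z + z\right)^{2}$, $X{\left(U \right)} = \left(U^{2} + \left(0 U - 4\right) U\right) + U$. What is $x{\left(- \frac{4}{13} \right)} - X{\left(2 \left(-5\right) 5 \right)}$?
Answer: $- \frac{447407}{169} \approx -2647.4$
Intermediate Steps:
$X{\left(U \right)} = U^{2} - 3 U$ ($X{\left(U \right)} = \left(U^{2} + \left(0 - 4\right) U\right) + U = \left(U^{2} - 4 U\right) + U = U^{2} - 3 U$)
$x{\left(z \right)} = 3 - 4 z^{2}$ ($x{\left(z \right)} = 3 - \left(z + z\right)^{2} = 3 - \left(2 z\right)^{2} = 3 - 4 z^{2}$)
$x{\left(- \frac{4}{13} \right)} - X{\left(2 \left(-5\right) 5 \right)} = \left(3 - 4 \left(- \frac{4}{13}\right)^{2}\right) - 2 \left(-5\right) 5 \left(-3 + 2 \left(-5\right) 5\right) = \left(3 - 4 \left(\left(-4\right) \frac{1}{13}\right)^{2}\right) - \left(-10\right) 5 \left(-3 - 50\right) = \left(3 - 4 \left(- \frac{4}{13}\right)^{2}\right) - - 50 \left(-3 - 50\right) = \left(3 - \frac{64}{169}\right) - \left(-50\right) \left(-53\right) = \left(3 - \frac{64}{169}\right) - 2650 = \frac{443}{169} - 2650 = - \frac{447407}{169}$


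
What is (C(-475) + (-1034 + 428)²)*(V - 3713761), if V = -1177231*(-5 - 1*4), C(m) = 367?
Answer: 2529593140754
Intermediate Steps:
V = 10595079 (V = -1177231*(-5 - 4) = -1177231*(-9) = 10595079)
(C(-475) + (-1034 + 428)²)*(V - 3713761) = (367 + (-1034 + 428)²)*(10595079 - 3713761) = (367 + (-606)²)*6881318 = (367 + 367236)*6881318 = 367603*6881318 = 2529593140754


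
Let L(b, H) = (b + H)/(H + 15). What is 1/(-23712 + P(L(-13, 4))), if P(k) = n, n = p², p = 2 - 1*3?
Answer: -1/23711 ≈ -4.2175e-5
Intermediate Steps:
p = -1 (p = 2 - 3 = -1)
n = 1 (n = (-1)² = 1)
L(b, H) = (H + b)/(15 + H)
P(k) = 1
1/(-23712 + P(L(-13, 4))) = 1/(-23712 + 1) = 1/(-23711) = -1/23711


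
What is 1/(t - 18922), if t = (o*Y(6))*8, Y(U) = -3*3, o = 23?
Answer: -1/20578 ≈ -4.8596e-5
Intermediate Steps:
Y(U) = -9
t = -1656 (t = (23*(-9))*8 = -207*8 = -1656)
1/(t - 18922) = 1/(-1656 - 18922) = 1/(-20578) = -1/20578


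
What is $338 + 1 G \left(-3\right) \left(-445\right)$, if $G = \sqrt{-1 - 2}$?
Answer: $338 + 1335 i \sqrt{3} \approx 338.0 + 2312.3 i$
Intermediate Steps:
$G = i \sqrt{3}$ ($G = \sqrt{-3} = i \sqrt{3} \approx 1.732 i$)
$338 + 1 G \left(-3\right) \left(-445\right) = 338 + 1 i \sqrt{3} \left(-3\right) \left(-445\right) = 338 + i \sqrt{3} \left(-3\right) \left(-445\right) = 338 + - 3 i \sqrt{3} \left(-445\right) = 338 + 1335 i \sqrt{3}$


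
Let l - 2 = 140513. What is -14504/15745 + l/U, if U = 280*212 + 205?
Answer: 269695583/187570185 ≈ 1.4378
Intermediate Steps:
l = 140515 (l = 2 + 140513 = 140515)
U = 59565 (U = 59360 + 205 = 59565)
-14504/15745 + l/U = -14504/15745 + 140515/59565 = -14504*1/15745 + 140515*(1/59565) = -14504/15745 + 28103/11913 = 269695583/187570185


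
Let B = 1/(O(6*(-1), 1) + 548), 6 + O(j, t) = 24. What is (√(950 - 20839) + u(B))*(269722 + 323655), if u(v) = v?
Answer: 593377/566 + 593377*I*√19889 ≈ 1048.4 + 8.3683e+7*I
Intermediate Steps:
O(j, t) = 18 (O(j, t) = -6 + 24 = 18)
B = 1/566 (B = 1/(18 + 548) = 1/566 ≈ 0.0017668)
(√(950 - 20839) + u(B))*(269722 + 323655) = (√(950 - 20839) + 1/566)*(269722 + 323655) = (√(-19889) + 1/566)*593377 = (I*√19889 + 1/566)*593377 = (1/566 + I*√19889)*593377 = 593377/566 + 593377*I*√19889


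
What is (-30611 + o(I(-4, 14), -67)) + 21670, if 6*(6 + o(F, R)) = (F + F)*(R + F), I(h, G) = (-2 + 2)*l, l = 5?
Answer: -8947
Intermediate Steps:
I(h, G) = 0 (I(h, G) = (-2 + 2)*5 = 0*5 = 0)
o(F, R) = -6 + F*(F + R)/3 (o(F, R) = -6 + ((F + F)*(R + F))/6 = -6 + ((2*F)*(F + R))/6 = -6 + (2*F*(F + R))/6 = -6 + F*(F + R)/3)
(-30611 + o(I(-4, 14), -67)) + 21670 = (-30611 + (-6 + (⅓)*0² + (⅓)*0*(-67))) + 21670 = (-30611 + (-6 + (⅓)*0 + 0)) + 21670 = (-30611 + (-6 + 0 + 0)) + 21670 = (-30611 - 6) + 21670 = -30617 + 21670 = -8947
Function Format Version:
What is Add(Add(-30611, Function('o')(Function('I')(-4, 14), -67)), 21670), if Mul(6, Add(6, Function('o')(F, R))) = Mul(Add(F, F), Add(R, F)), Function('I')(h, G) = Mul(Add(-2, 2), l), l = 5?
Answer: -8947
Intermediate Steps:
Function('I')(h, G) = 0 (Function('I')(h, G) = Mul(Add(-2, 2), 5) = Mul(0, 5) = 0)
Function('o')(F, R) = Add(-6, Mul(Rational(1, 3), F, Add(F, R))) (Function('o')(F, R) = Add(-6, Mul(Rational(1, 6), Mul(Add(F, F), Add(R, F)))) = Add(-6, Mul(Rational(1, 6), Mul(Mul(2, F), Add(F, R)))) = Add(-6, Mul(Rational(1, 6), Mul(2, F, Add(F, R)))) = Add(-6, Mul(Rational(1, 3), F, Add(F, R))))
Add(Add(-30611, Function('o')(Function('I')(-4, 14), -67)), 21670) = Add(Add(-30611, Add(-6, Mul(Rational(1, 3), Pow(0, 2)), Mul(Rational(1, 3), 0, -67))), 21670) = Add(Add(-30611, Add(-6, Mul(Rational(1, 3), 0), 0)), 21670) = Add(Add(-30611, Add(-6, 0, 0)), 21670) = Add(Add(-30611, -6), 21670) = Add(-30617, 21670) = -8947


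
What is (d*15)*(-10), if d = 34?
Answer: -5100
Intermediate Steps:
(d*15)*(-10) = (34*15)*(-10) = 510*(-10) = -5100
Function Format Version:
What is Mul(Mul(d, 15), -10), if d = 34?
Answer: -5100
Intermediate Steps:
Mul(Mul(d, 15), -10) = Mul(Mul(34, 15), -10) = Mul(510, -10) = -5100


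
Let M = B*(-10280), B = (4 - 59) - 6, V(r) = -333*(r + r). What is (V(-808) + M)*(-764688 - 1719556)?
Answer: -2894660982752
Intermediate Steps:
V(r) = -666*r
B = -61 (B = -55 - 6 = -61)
M = 627080 (M = -61*(-10280) = 627080)
(V(-808) + M)*(-764688 - 1719556) = (-666*(-808) + 627080)*(-764688 - 1719556) = (538128 + 627080)*(-2484244) = 1165208*(-2484244) = -2894660982752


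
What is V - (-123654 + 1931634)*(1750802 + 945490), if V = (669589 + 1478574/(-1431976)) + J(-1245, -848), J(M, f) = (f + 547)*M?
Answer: -3490327633440565375/715988 ≈ -4.8748e+12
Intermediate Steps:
J(M, f) = M*(547 + f) (J(M, f) = (547 + f)*M = M*(547 + f))
V = 747729872705/715988 (V = (669589 + 1478574/(-1431976)) - 1245*(547 - 848) = (669589 + 1478574*(-1/1431976)) - 1245*(-301) = (669589 - 739287/715988) + 374745 = 479416949645/715988 + 374745 = 747729872705/715988 ≈ 1.0443e+6)
V - (-123654 + 1931634)*(1750802 + 945490) = 747729872705/715988 - (-123654 + 1931634)*(1750802 + 945490) = 747729872705/715988 - 1807980*2696292 = 747729872705/715988 - 1*4874842010160 = 747729872705/715988 - 4874842010160 = -3490327633440565375/715988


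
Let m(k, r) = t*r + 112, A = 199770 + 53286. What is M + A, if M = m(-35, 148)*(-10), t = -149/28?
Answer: 1818682/7 ≈ 2.5981e+5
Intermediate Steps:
t = -149/28 (t = -149*1/28 = -149/28 ≈ -5.3214)
A = 253056
m(k, r) = 112 - 149*r/28 (m(k, r) = -149*r/28 + 112 = 112 - 149*r/28)
M = 47290/7 (M = (112 - 149/28*148)*(-10) = (112 - 5513/7)*(-10) = -4729/7*(-10) = 47290/7 ≈ 6755.7)
M + A = 47290/7 + 253056 = 1818682/7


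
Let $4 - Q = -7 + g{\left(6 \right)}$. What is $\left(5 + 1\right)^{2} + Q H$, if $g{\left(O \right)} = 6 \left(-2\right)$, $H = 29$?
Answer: $703$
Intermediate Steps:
$g{\left(O \right)} = -12$
$Q = 23$ ($Q = 4 - \left(-7 - 12\right) = 4 - -19 = 4 + 19 = 23$)
$\left(5 + 1\right)^{2} + Q H = \left(5 + 1\right)^{2} + 23 \cdot 29 = 6^{2} + 667 = 36 + 667 = 703$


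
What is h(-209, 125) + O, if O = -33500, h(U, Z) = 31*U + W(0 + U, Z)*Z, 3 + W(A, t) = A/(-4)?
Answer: -135291/4 ≈ -33823.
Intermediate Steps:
W(A, t) = -3 - A/4 (W(A, t) = -3 + A/(-4) = -3 + A*(-¼) = -3 - A/4)
h(U, Z) = 31*U + Z*(-3 - U/4) (h(U, Z) = 31*U + (-3 - (0 + U)/4)*Z = 31*U + (-3 - U/4)*Z = 31*U + Z*(-3 - U/4))
h(-209, 125) + O = (31*(-209) - ¼*125*(12 - 209)) - 33500 = (-6479 - ¼*125*(-197)) - 33500 = (-6479 + 24625/4) - 33500 = -1291/4 - 33500 = -135291/4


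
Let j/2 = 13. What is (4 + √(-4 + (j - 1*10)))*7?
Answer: 28 + 14*√3 ≈ 52.249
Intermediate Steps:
j = 26 (j = 2*13 = 26)
(4 + √(-4 + (j - 1*10)))*7 = (4 + √(-4 + (26 - 1*10)))*7 = (4 + √(-4 + (26 - 10)))*7 = (4 + √(-4 + 16))*7 = (4 + √12)*7 = (4 + 2*√3)*7 = 28 + 14*√3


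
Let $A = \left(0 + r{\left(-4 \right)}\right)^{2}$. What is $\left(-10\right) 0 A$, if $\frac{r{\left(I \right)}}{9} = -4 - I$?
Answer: $0$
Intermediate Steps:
$r{\left(I \right)} = -36 - 9 I$ ($r{\left(I \right)} = 9 \left(-4 - I\right) = -36 - 9 I$)
$A = 0$ ($A = \left(0 - 0\right)^{2} = \left(0 + \left(-36 + 36\right)\right)^{2} = \left(0 + 0\right)^{2} = 0^{2} = 0$)
$\left(-10\right) 0 A = \left(-10\right) 0 \cdot 0 = 0 \cdot 0 = 0$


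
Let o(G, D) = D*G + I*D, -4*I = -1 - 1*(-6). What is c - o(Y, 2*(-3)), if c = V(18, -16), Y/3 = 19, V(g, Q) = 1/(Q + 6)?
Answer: 1672/5 ≈ 334.40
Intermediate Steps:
V(g, Q) = 1/(6 + Q)
Y = 57 (Y = 3*19 = 57)
I = -5/4 (I = -(-1 - 1*(-6))/4 = -(-1 + 6)/4 = -¼*5 = -5/4 ≈ -1.2500)
c = -⅒ (c = 1/(6 - 16) = 1/(-10) = -⅒ ≈ -0.10000)
o(G, D) = -5*D/4 + D*G (o(G, D) = D*G - 5*D/4 = -5*D/4 + D*G)
c - o(Y, 2*(-3)) = -⅒ - 2*(-3)*(-5 + 4*57)/4 = -⅒ - (-6)*(-5 + 228)/4 = -⅒ - (-6)*223/4 = -⅒ - 1*(-669/2) = -⅒ + 669/2 = 1672/5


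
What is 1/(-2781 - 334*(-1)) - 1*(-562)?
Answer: 1375213/2447 ≈ 562.00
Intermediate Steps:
1/(-2781 - 334*(-1)) - 1*(-562) = 1/(-2781 + 334) + 562 = 1/(-2447) + 562 = -1/2447 + 562 = 1375213/2447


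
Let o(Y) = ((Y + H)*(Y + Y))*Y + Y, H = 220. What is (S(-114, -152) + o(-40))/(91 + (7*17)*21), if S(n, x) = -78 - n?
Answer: 287998/1295 ≈ 222.39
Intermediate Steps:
o(Y) = Y + 2*Y²*(220 + Y) (o(Y) = ((Y + 220)*(Y + Y))*Y + Y = ((220 + Y)*(2*Y))*Y + Y = (2*Y*(220 + Y))*Y + Y = 2*Y²*(220 + Y) + Y = Y + 2*Y²*(220 + Y))
(S(-114, -152) + o(-40))/(91 + (7*17)*21) = ((-78 - 1*(-114)) - 40*(1 + 2*(-40)² + 440*(-40)))/(91 + (7*17)*21) = ((-78 + 114) - 40*(1 + 2*1600 - 17600))/(91 + 119*21) = (36 - 40*(1 + 3200 - 17600))/(91 + 2499) = (36 - 40*(-14399))/2590 = (36 + 575960)*(1/2590) = 575996*(1/2590) = 287998/1295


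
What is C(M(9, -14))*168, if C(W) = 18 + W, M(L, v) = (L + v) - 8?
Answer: 840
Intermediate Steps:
M(L, v) = -8 + L + v
C(M(9, -14))*168 = (18 + (-8 + 9 - 14))*168 = (18 - 13)*168 = 5*168 = 840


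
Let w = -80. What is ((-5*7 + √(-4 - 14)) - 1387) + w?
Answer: -1502 + 3*I*√2 ≈ -1502.0 + 4.2426*I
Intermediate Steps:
((-5*7 + √(-4 - 14)) - 1387) + w = ((-5*7 + √(-4 - 14)) - 1387) - 80 = ((-35 + √(-18)) - 1387) - 80 = ((-35 + 3*I*√2) - 1387) - 80 = (-1422 + 3*I*√2) - 80 = -1502 + 3*I*√2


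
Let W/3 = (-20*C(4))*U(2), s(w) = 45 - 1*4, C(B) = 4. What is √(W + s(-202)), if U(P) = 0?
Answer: √41 ≈ 6.4031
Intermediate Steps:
s(w) = 41 (s(w) = 45 - 4 = 41)
W = 0 (W = 3*(-20*4*0) = 3*(-80*0) = 3*0 = 0)
√(W + s(-202)) = √(0 + 41) = √41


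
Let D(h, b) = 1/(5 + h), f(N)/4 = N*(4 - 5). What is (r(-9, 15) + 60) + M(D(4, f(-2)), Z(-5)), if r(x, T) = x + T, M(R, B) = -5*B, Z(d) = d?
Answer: 91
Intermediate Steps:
f(N) = -4*N (f(N) = 4*(N*(4 - 5)) = 4*(N*(-1)) = 4*(-N) = -4*N)
r(x, T) = T + x
(r(-9, 15) + 60) + M(D(4, f(-2)), Z(-5)) = ((15 - 9) + 60) - 5*(-5) = (6 + 60) + 25 = 66 + 25 = 91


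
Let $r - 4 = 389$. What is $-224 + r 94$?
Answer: $36718$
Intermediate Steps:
$r = 393$ ($r = 4 + 389 = 393$)
$-224 + r 94 = -224 + 393 \cdot 94 = -224 + 36942 = 36718$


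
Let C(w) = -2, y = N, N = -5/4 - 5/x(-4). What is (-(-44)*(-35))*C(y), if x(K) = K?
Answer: 3080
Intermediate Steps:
N = 0 (N = -5/4 - 5/(-4) = -5*1/4 - 5*(-1/4) = -5/4 + 5/4 = 0)
y = 0
(-(-44)*(-35))*C(y) = -(-44)*(-35)*(-2) = -44*35*(-2) = -1540*(-2) = 3080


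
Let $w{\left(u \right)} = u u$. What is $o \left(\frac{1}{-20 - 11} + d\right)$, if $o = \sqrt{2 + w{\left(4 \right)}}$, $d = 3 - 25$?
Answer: $- \frac{2049 \sqrt{2}}{31} \approx -93.475$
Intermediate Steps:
$w{\left(u \right)} = u^{2}$
$d = -22$ ($d = 3 - 25 = -22$)
$o = 3 \sqrt{2}$ ($o = \sqrt{2 + 4^{2}} = \sqrt{2 + 16} = \sqrt{18} = 3 \sqrt{2} \approx 4.2426$)
$o \left(\frac{1}{-20 - 11} + d\right) = 3 \sqrt{2} \left(\frac{1}{-20 - 11} - 22\right) = 3 \sqrt{2} \left(\frac{1}{-31} - 22\right) = 3 \sqrt{2} \left(- \frac{1}{31} - 22\right) = 3 \sqrt{2} \left(- \frac{683}{31}\right) = - \frac{2049 \sqrt{2}}{31}$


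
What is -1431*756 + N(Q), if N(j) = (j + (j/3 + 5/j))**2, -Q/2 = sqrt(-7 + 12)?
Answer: -38944291/36 ≈ -1.0818e+6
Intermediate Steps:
Q = -2*sqrt(5) (Q = -2*sqrt(-7 + 12) = -2*sqrt(5) ≈ -4.4721)
N(j) = (5/j + 4*j/3)**2 (N(j) = (j + (j*(1/3) + 5/j))**2 = (j + (j/3 + 5/j))**2 = (j + (5/j + j/3))**2 = (5/j + 4*j/3)**2)
-1431*756 + N(Q) = -1431*756 + (15 + 4*(-2*sqrt(5))**2)**2/(9*(-2*sqrt(5))**2) = -1081836 + (1/9)*(1/20)*(15 + 4*20)**2 = -1081836 + (1/9)*(1/20)*(15 + 80)**2 = -1081836 + (1/9)*(1/20)*95**2 = -1081836 + (1/9)*(1/20)*9025 = -1081836 + 1805/36 = -38944291/36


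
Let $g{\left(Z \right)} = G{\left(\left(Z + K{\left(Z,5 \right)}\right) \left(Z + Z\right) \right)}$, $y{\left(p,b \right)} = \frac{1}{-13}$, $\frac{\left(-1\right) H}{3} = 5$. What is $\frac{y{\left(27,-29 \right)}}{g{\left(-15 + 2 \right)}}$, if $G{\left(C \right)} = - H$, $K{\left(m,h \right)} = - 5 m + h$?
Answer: $- \frac{1}{195} \approx -0.0051282$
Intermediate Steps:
$K{\left(m,h \right)} = h - 5 m$
$H = -15$ ($H = \left(-3\right) 5 = -15$)
$y{\left(p,b \right)} = - \frac{1}{13}$
$G{\left(C \right)} = 15$ ($G{\left(C \right)} = \left(-1\right) \left(-15\right) = 15$)
$g{\left(Z \right)} = 15$
$\frac{y{\left(27,-29 \right)}}{g{\left(-15 + 2 \right)}} = - \frac{1}{13 \cdot 15} = \left(- \frac{1}{13}\right) \frac{1}{15} = - \frac{1}{195}$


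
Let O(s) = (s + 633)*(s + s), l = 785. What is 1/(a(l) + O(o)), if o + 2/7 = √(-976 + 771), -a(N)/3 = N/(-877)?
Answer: -42973*I/(33040467*I + 54354706*√205) ≈ -2.3401e-6 - 5.5119e-5*I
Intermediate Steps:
a(N) = 3*N/877 (a(N) = -3*N/(-877) = -3*N*(-1)/877 = -(-3)*N/877 = 3*N/877)
o = -2/7 + I*√205 (o = -2/7 + √(-976 + 771) = -2/7 + √(-205) = -2/7 + I*√205 ≈ -0.28571 + 14.318*I)
O(s) = 2*s*(633 + s) (O(s) = (633 + s)*(2*s) = 2*s*(633 + s))
1/(a(l) + O(o)) = 1/((3/877)*785 + 2*(-2/7 + I*√205)*(633 + (-2/7 + I*√205))) = 1/(2355/877 + 2*(-2/7 + I*√205)*(4429/7 + I*√205))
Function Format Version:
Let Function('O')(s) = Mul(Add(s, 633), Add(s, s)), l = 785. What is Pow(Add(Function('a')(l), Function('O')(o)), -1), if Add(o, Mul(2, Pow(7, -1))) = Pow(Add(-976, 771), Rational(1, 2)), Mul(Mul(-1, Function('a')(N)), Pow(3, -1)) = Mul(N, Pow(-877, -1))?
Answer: Mul(-42973, I, Pow(Add(Mul(33040467, I), Mul(54354706, Pow(205, Rational(1, 2)))), -1)) ≈ Add(-2.3401e-6, Mul(-5.5119e-5, I))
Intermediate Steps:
Function('a')(N) = Mul(Rational(3, 877), N) (Function('a')(N) = Mul(-3, Mul(N, Pow(-877, -1))) = Mul(-3, Mul(N, Rational(-1, 877))) = Mul(-3, Mul(Rational(-1, 877), N)) = Mul(Rational(3, 877), N))
o = Add(Rational(-2, 7), Mul(I, Pow(205, Rational(1, 2)))) (o = Add(Rational(-2, 7), Pow(Add(-976, 771), Rational(1, 2))) = Add(Rational(-2, 7), Pow(-205, Rational(1, 2))) = Add(Rational(-2, 7), Mul(I, Pow(205, Rational(1, 2)))) ≈ Add(-0.28571, Mul(14.318, I)))
Function('O')(s) = Mul(2, s, Add(633, s)) (Function('O')(s) = Mul(Add(633, s), Mul(2, s)) = Mul(2, s, Add(633, s)))
Pow(Add(Function('a')(l), Function('O')(o)), -1) = Pow(Add(Mul(Rational(3, 877), 785), Mul(2, Add(Rational(-2, 7), Mul(I, Pow(205, Rational(1, 2)))), Add(633, Add(Rational(-2, 7), Mul(I, Pow(205, Rational(1, 2))))))), -1) = Pow(Add(Rational(2355, 877), Mul(2, Add(Rational(-2, 7), Mul(I, Pow(205, Rational(1, 2)))), Add(Rational(4429, 7), Mul(I, Pow(205, Rational(1, 2)))))), -1)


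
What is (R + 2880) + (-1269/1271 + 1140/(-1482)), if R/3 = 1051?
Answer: 99654052/16523 ≈ 6031.2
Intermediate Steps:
R = 3153 (R = 3*1051 = 3153)
(R + 2880) + (-1269/1271 + 1140/(-1482)) = (3153 + 2880) + (-1269/1271 + 1140/(-1482)) = 6033 + (-1269*1/1271 + 1140*(-1/1482)) = 6033 + (-1269/1271 - 10/13) = 6033 - 29207/16523 = 99654052/16523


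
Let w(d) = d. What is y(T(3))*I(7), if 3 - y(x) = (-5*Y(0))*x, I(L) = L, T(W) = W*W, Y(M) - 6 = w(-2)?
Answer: 1281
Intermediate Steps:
Y(M) = 4 (Y(M) = 6 - 2 = 4)
T(W) = W²
y(x) = 3 + 20*x (y(x) = 3 - (-5*4)*x = 3 - (-20)*x = 3 + 20*x)
y(T(3))*I(7) = (3 + 20*3²)*7 = (3 + 20*9)*7 = (3 + 180)*7 = 183*7 = 1281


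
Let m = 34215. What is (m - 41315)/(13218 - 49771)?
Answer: 7100/36553 ≈ 0.19424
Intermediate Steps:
(m - 41315)/(13218 - 49771) = (34215 - 41315)/(13218 - 49771) = -7100/(-36553) = -7100*(-1/36553) = 7100/36553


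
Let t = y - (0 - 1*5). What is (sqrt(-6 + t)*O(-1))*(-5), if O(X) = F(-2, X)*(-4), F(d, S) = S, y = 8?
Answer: -20*sqrt(7) ≈ -52.915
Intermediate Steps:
t = 13 (t = 8 - (0 - 1*5) = 8 - (0 - 5) = 8 - 1*(-5) = 8 + 5 = 13)
O(X) = -4*X (O(X) = X*(-4) = -4*X)
(sqrt(-6 + t)*O(-1))*(-5) = (sqrt(-6 + 13)*(-4*(-1)))*(-5) = (sqrt(7)*4)*(-5) = (4*sqrt(7))*(-5) = -20*sqrt(7)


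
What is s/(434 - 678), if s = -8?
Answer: 2/61 ≈ 0.032787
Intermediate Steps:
s/(434 - 678) = -8/(434 - 678) = -8/(-244) = -8*(-1/244) = 2/61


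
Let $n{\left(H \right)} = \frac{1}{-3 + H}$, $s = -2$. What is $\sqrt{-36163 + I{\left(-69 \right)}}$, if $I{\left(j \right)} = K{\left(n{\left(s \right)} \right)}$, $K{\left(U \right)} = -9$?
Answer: $2 i \sqrt{9043} \approx 190.19 i$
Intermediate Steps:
$I{\left(j \right)} = -9$
$\sqrt{-36163 + I{\left(-69 \right)}} = \sqrt{-36163 - 9} = \sqrt{-36172} = 2 i \sqrt{9043}$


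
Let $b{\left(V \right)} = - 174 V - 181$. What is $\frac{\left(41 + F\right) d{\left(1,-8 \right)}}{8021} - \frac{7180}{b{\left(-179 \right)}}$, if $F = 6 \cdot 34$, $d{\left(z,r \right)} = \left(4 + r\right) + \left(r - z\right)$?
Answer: $- \frac{2403297}{3821081} \approx -0.62896$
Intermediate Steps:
$d{\left(z,r \right)} = 4 - z + 2 r$
$b{\left(V \right)} = -181 - 174 V$
$F = 204$
$\frac{\left(41 + F\right) d{\left(1,-8 \right)}}{8021} - \frac{7180}{b{\left(-179 \right)}} = \frac{\left(41 + 204\right) \left(4 - 1 + 2 \left(-8\right)\right)}{8021} - \frac{7180}{-181 - -31146} = 245 \left(4 - 1 - 16\right) \frac{1}{8021} - \frac{7180}{-181 + 31146} = 245 \left(-13\right) \frac{1}{8021} - \frac{7180}{30965} = \left(-3185\right) \frac{1}{8021} - \frac{1436}{6193} = - \frac{245}{617} - \frac{1436}{6193} = - \frac{2403297}{3821081}$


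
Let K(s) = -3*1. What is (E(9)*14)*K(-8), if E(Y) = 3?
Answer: -126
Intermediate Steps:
K(s) = -3
(E(9)*14)*K(-8) = (3*14)*(-3) = 42*(-3) = -126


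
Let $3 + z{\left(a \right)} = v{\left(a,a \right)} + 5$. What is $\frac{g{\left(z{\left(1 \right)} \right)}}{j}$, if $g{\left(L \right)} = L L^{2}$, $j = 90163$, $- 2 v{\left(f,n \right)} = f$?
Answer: $\frac{27}{721304} \approx 3.7432 \cdot 10^{-5}$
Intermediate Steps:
$v{\left(f,n \right)} = - \frac{f}{2}$
$z{\left(a \right)} = 2 - \frac{a}{2}$ ($z{\left(a \right)} = -3 - \left(-5 + \frac{a}{2}\right) = 2 - \frac{a}{2}$)
$g{\left(L \right)} = L^{3}$
$\frac{g{\left(z{\left(1 \right)} \right)}}{j} = \frac{\left(2 - \frac{1}{2}\right)^{3}}{90163} = \left(2 - \frac{1}{2}\right)^{3} \cdot \frac{1}{90163} = \left(\frac{3}{2}\right)^{3} \cdot \frac{1}{90163} = \frac{27}{8} \cdot \frac{1}{90163} = \frac{27}{721304}$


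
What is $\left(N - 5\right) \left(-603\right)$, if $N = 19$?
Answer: $-8442$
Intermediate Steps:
$\left(N - 5\right) \left(-603\right) = \left(19 - 5\right) \left(-603\right) = 14 \left(-603\right) = -8442$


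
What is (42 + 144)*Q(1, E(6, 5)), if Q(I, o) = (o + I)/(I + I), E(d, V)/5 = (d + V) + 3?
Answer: 6603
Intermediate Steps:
E(d, V) = 15 + 5*V + 5*d (E(d, V) = 5*((d + V) + 3) = 5*((V + d) + 3) = 5*(3 + V + d) = 15 + 5*V + 5*d)
Q(I, o) = (I + o)/(2*I) (Q(I, o) = (I + o)/((2*I)) = (I + o)*(1/(2*I)) = (I + o)/(2*I))
(42 + 144)*Q(1, E(6, 5)) = (42 + 144)*((½)*(1 + (15 + 5*5 + 5*6))/1) = 186*((½)*1*(1 + (15 + 25 + 30))) = 186*((½)*1*(1 + 70)) = 186*((½)*1*71) = 186*(71/2) = 6603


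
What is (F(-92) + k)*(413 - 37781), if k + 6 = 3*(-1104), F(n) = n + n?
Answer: 130862736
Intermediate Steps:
F(n) = 2*n
k = -3318 (k = -6 + 3*(-1104) = -6 - 3312 = -3318)
(F(-92) + k)*(413 - 37781) = (2*(-92) - 3318)*(413 - 37781) = (-184 - 3318)*(-37368) = -3502*(-37368) = 130862736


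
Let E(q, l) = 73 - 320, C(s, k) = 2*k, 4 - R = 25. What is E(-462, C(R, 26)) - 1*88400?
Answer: -88647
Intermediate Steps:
R = -21 (R = 4 - 1*25 = 4 - 25 = -21)
E(q, l) = -247
E(-462, C(R, 26)) - 1*88400 = -247 - 1*88400 = -247 - 88400 = -88647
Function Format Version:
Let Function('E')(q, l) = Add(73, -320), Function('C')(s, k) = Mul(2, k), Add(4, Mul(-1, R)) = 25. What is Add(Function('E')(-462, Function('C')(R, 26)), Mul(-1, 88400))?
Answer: -88647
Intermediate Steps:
R = -21 (R = Add(4, Mul(-1, 25)) = Add(4, -25) = -21)
Function('E')(q, l) = -247
Add(Function('E')(-462, Function('C')(R, 26)), Mul(-1, 88400)) = Add(-247, Mul(-1, 88400)) = Add(-247, -88400) = -88647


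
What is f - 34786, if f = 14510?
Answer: -20276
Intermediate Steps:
f - 34786 = 14510 - 34786 = -20276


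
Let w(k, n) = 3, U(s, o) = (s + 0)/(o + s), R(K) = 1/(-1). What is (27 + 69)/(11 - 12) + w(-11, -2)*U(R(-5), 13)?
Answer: -385/4 ≈ -96.250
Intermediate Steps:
R(K) = -1
U(s, o) = s/(o + s)
(27 + 69)/(11 - 12) + w(-11, -2)*U(R(-5), 13) = (27 + 69)/(11 - 12) + 3*(-1/(13 - 1)) = 96/(-1) + 3*(-1/12) = 96*(-1) + 3*(-1*1/12) = -96 + 3*(-1/12) = -96 - 1/4 = -385/4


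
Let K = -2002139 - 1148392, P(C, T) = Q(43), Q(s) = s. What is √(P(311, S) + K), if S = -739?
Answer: 2*I*√787622 ≈ 1775.0*I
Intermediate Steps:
P(C, T) = 43
K = -3150531
√(P(311, S) + K) = √(43 - 3150531) = √(-3150488) = 2*I*√787622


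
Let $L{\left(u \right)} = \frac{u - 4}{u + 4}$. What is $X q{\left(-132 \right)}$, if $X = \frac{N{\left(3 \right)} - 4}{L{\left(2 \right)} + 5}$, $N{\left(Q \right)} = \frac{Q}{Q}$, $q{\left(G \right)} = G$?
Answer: $\frac{594}{7} \approx 84.857$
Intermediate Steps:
$N{\left(Q \right)} = 1$
$L{\left(u \right)} = \frac{-4 + u}{4 + u}$
$X = - \frac{9}{14}$ ($X = \frac{1 - 4}{\frac{-4 + 2}{4 + 2} + 5} = - \frac{3}{\frac{1}{6} \left(-2\right) + 5} = - \frac{3}{- \frac{1}{3} + 5} = - \frac{3}{\frac{14}{3}} = \left(-3\right) \frac{3}{14} = - \frac{9}{14} \approx -0.64286$)
$X q{\left(-132 \right)} = \left(- \frac{9}{14}\right) \left(-132\right) = \frac{594}{7}$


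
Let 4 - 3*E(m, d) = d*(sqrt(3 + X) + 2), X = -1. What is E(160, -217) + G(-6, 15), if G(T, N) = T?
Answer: 140 + 217*sqrt(2)/3 ≈ 242.29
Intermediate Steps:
E(m, d) = 4/3 - d*(2 + sqrt(2))/3 (E(m, d) = 4/3 - d*(sqrt(3 - 1) + 2)/3 = 4/3 - d*(sqrt(2) + 2)/3 = 4/3 - d*(2 + sqrt(2))/3)
E(160, -217) + G(-6, 15) = (4/3 - 2/3*(-217) - 1/3*(-217)*sqrt(2)) - 6 = (4/3 + 434/3 + 217*sqrt(2)/3) - 6 = (146 + 217*sqrt(2)/3) - 6 = 140 + 217*sqrt(2)/3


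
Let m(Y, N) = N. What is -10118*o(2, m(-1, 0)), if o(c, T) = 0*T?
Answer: 0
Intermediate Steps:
o(c, T) = 0
-10118*o(2, m(-1, 0)) = -10118*0 = 0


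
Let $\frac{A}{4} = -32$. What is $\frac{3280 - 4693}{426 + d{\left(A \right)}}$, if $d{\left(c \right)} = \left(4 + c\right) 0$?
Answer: $- \frac{471}{142} \approx -3.3169$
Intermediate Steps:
$A = -128$ ($A = 4 \left(-32\right) = -128$)
$d{\left(c \right)} = 0$
$\frac{3280 - 4693}{426 + d{\left(A \right)}} = \frac{3280 - 4693}{426 + 0} = - \frac{1413}{426} = \left(-1413\right) \frac{1}{426} = - \frac{471}{142}$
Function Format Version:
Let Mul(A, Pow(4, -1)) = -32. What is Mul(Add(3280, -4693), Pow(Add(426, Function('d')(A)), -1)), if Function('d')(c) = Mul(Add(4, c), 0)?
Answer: Rational(-471, 142) ≈ -3.3169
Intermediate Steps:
A = -128 (A = Mul(4, -32) = -128)
Function('d')(c) = 0
Mul(Add(3280, -4693), Pow(Add(426, Function('d')(A)), -1)) = Mul(Add(3280, -4693), Pow(Add(426, 0), -1)) = Mul(-1413, Pow(426, -1)) = Mul(-1413, Rational(1, 426)) = Rational(-471, 142)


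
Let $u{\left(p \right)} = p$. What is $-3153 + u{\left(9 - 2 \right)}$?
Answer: $-3146$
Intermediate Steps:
$-3153 + u{\left(9 - 2 \right)} = -3153 + \left(9 - 2\right) = -3153 + 7 = -3146$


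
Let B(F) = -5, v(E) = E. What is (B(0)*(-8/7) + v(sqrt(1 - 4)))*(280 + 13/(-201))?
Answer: 2250680/1407 + 56267*I*sqrt(3)/201 ≈ 1599.6 + 484.86*I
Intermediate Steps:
(B(0)*(-8/7) + v(sqrt(1 - 4)))*(280 + 13/(-201)) = (-(-40)/7 + sqrt(1 - 4))*(280 + 13/(-201)) = (-(-40)/7 + sqrt(-3))*(280 + 13*(-1/201)) = (-5*(-8/7) + I*sqrt(3))*(280 - 13/201) = (40/7 + I*sqrt(3))*(56267/201) = 2250680/1407 + 56267*I*sqrt(3)/201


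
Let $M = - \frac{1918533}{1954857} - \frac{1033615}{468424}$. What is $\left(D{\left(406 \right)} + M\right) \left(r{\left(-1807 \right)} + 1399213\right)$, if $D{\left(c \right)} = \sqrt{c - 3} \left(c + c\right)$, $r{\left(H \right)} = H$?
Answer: $- \frac{61808885407760577}{13874271748} + 1134693672 \sqrt{403} \approx 2.2774 \cdot 10^{10}$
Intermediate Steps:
$M = - \frac{88462315759}{27748543496}$ ($M = \left(-1918533\right) \frac{1}{1954857} - \frac{93965}{42584} = - \frac{639511}{651619} - \frac{93965}{42584} = - \frac{88462315759}{27748543496} \approx -3.188$)
$D{\left(c \right)} = 2 c \sqrt{-3 + c}$ ($D{\left(c \right)} = \sqrt{-3 + c} 2 c = 2 c \sqrt{-3 + c}$)
$\left(D{\left(406 \right)} + M\right) \left(r{\left(-1807 \right)} + 1399213\right) = \left(2 \cdot 406 \sqrt{-3 + 406} - \frac{88462315759}{27748543496}\right) \left(-1807 + 1399213\right) = \left(2 \cdot 406 \sqrt{403} - \frac{88462315759}{27748543496}\right) 1397406 = \left(812 \sqrt{403} - \frac{88462315759}{27748543496}\right) 1397406 = \left(- \frac{88462315759}{27748543496} + 812 \sqrt{403}\right) 1397406 = - \frac{61808885407760577}{13874271748} + 1134693672 \sqrt{403}$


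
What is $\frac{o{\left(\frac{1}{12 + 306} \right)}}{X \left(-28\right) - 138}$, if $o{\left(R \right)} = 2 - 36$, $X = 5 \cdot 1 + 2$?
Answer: $\frac{17}{167} \approx 0.1018$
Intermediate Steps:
$X = 7$ ($X = 5 + 2 = 7$)
$o{\left(R \right)} = -34$ ($o{\left(R \right)} = 2 - 36 = -34$)
$\frac{o{\left(\frac{1}{12 + 306} \right)}}{X \left(-28\right) - 138} = - \frac{34}{7 \left(-28\right) - 138} = - \frac{34}{-196 - 138} = - \frac{34}{-334} = \left(-34\right) \left(- \frac{1}{334}\right) = \frac{17}{167}$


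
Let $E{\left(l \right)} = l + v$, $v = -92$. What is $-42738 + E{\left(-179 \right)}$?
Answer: $-43009$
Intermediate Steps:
$E{\left(l \right)} = -92 + l$ ($E{\left(l \right)} = l - 92 = -92 + l$)
$-42738 + E{\left(-179 \right)} = -42738 - 271 = -43009$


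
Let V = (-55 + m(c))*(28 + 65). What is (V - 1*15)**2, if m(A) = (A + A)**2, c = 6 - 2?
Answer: 675684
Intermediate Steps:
c = 4
m(A) = 4*A**2 (m(A) = (2*A)**2 = 4*A**2)
V = 837 (V = (-55 + 4*4**2)*(28 + 65) = (-55 + 4*16)*93 = (-55 + 64)*93 = 9*93 = 837)
(V - 1*15)**2 = (837 - 1*15)**2 = (837 - 15)**2 = 822**2 = 675684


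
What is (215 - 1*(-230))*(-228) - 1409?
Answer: -102869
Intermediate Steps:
(215 - 1*(-230))*(-228) - 1409 = (215 + 230)*(-228) - 1409 = 445*(-228) - 1409 = -101460 - 1409 = -102869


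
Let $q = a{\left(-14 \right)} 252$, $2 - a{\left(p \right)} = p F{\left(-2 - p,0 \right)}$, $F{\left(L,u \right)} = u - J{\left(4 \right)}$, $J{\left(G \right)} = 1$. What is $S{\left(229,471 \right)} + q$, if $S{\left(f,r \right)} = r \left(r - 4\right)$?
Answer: $216933$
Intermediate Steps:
$F{\left(L,u \right)} = -1 + u$ ($F{\left(L,u \right)} = u - 1 = -1 + u$)
$a{\left(p \right)} = 2 + p$ ($a{\left(p \right)} = 2 - p \left(-1 + 0\right) = 2 - p \left(-1\right) = 2 - - p = 2 + p$)
$S{\left(f,r \right)} = r \left(-4 + r\right)$ ($S{\left(f,r \right)} = r \left(r - 4\right) = r \left(-4 + r\right)$)
$q = -3024$ ($q = \left(2 - 14\right) 252 = \left(-12\right) 252 = -3024$)
$S{\left(229,471 \right)} + q = 471 \left(-4 + 471\right) - 3024 = 471 \cdot 467 - 3024 = 219957 - 3024 = 216933$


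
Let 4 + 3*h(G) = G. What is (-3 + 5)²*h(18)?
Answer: 56/3 ≈ 18.667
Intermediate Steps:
h(G) = -4/3 + G/3
(-3 + 5)²*h(18) = (-3 + 5)²*(-4/3 + (⅓)*18) = 2²*(-4/3 + 6) = 4*(14/3) = 56/3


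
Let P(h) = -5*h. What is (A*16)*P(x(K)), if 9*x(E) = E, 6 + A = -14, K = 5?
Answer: 8000/9 ≈ 888.89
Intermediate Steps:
A = -20 (A = -6 - 14 = -20)
x(E) = E/9
(A*16)*P(x(K)) = (-20*16)*(-5*5/9) = -(-1600)*5/9 = -320*(-25/9) = 8000/9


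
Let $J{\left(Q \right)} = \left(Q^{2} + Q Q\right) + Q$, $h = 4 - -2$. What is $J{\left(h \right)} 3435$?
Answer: $267930$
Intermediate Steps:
$h = 6$ ($h = 4 + 2 = 6$)
$J{\left(Q \right)} = Q + 2 Q^{2}$ ($J{\left(Q \right)} = \left(Q^{2} + Q^{2}\right) + Q = 2 Q^{2} + Q = Q + 2 Q^{2}$)
$J{\left(h \right)} 3435 = 6 \left(1 + 2 \cdot 6\right) 3435 = 6 \left(1 + 12\right) 3435 = 6 \cdot 13 \cdot 3435 = 78 \cdot 3435 = 267930$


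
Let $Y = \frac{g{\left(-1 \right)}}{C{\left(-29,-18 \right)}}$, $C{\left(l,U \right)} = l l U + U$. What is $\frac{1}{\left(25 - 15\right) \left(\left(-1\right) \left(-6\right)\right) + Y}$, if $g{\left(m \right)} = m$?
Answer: $\frac{15156}{909361} \approx 0.016667$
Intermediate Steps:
$C{\left(l,U \right)} = U + U l^{2}$ ($C{\left(l,U \right)} = l^{2} U + U = U l^{2} + U = U + U l^{2}$)
$Y = \frac{1}{15156}$ ($Y = - \frac{1}{\left(-18\right) \left(1 + \left(-29\right)^{2}\right)} = - \frac{1}{\left(-18\right) \left(1 + 841\right)} = - \frac{1}{\left(-18\right) 842} = - \frac{1}{-15156} = \left(-1\right) \left(- \frac{1}{15156}\right) = \frac{1}{15156} \approx 6.598 \cdot 10^{-5}$)
$\frac{1}{\left(25 - 15\right) \left(\left(-1\right) \left(-6\right)\right) + Y} = \frac{1}{\left(25 - 15\right) \left(\left(-1\right) \left(-6\right)\right) + \frac{1}{15156}} = \frac{1}{10 \cdot 6 + \frac{1}{15156}} = \frac{1}{60 + \frac{1}{15156}} = \frac{1}{\frac{909361}{15156}} = \frac{15156}{909361}$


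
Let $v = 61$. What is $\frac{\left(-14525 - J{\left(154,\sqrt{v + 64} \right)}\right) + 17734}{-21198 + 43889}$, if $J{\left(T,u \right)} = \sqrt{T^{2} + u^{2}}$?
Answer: $\frac{3209}{22691} - \frac{3 \sqrt{2649}}{22691} \approx 0.13462$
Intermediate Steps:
$\frac{\left(-14525 - J{\left(154,\sqrt{v + 64} \right)}\right) + 17734}{-21198 + 43889} = \frac{\left(-14525 - \sqrt{154^{2} + \left(\sqrt{61 + 64}\right)^{2}}\right) + 17734}{-21198 + 43889} = \frac{\left(-14525 - \sqrt{23716 + \left(\sqrt{125}\right)^{2}}\right) + 17734}{22691} = \left(\left(-14525 - \sqrt{23716 + \left(5 \sqrt{5}\right)^{2}}\right) + 17734\right) \frac{1}{22691} = \left(\left(-14525 - \sqrt{23716 + 125}\right) + 17734\right) \frac{1}{22691} = \left(\left(-14525 - \sqrt{23841}\right) + 17734\right) \frac{1}{22691} = \left(\left(-14525 - 3 \sqrt{2649}\right) + 17734\right) \frac{1}{22691} = \left(3209 - 3 \sqrt{2649}\right) \frac{1}{22691} = \frac{3209}{22691} - \frac{3 \sqrt{2649}}{22691}$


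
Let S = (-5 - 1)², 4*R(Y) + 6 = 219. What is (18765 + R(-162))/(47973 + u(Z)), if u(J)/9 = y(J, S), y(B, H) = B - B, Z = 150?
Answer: 25091/63964 ≈ 0.39227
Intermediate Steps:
R(Y) = 213/4 (R(Y) = -3/2 + (¼)*219 = -3/2 + 219/4 = 213/4)
S = 36 (S = (-6)² = 36)
y(B, H) = 0
u(J) = 0 (u(J) = 9*0 = 0)
(18765 + R(-162))/(47973 + u(Z)) = (18765 + 213/4)/(47973 + 0) = (75273/4)/47973 = (75273/4)*(1/47973) = 25091/63964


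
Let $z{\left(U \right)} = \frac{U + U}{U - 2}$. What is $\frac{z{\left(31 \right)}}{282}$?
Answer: $\frac{31}{4089} \approx 0.0075813$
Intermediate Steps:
$z{\left(U \right)} = \frac{2 U}{-2 + U}$
$\frac{z{\left(31 \right)}}{282} = \frac{2 \cdot 31 \frac{1}{-2 + 31}}{282} = 2 \cdot 31 \cdot \frac{1}{29} \cdot \frac{1}{282} = \frac{62}{29} \cdot \frac{1}{282} = \frac{31}{4089}$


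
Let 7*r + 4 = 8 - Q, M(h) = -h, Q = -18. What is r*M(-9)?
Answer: 198/7 ≈ 28.286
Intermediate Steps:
r = 22/7 (r = -4/7 + (8 - 1*(-18))/7 = -4/7 + (8 + 18)/7 = -4/7 + (1/7)*26 = -4/7 + 26/7 = 22/7 ≈ 3.1429)
r*M(-9) = 22*(-1*(-9))/7 = (22/7)*9 = 198/7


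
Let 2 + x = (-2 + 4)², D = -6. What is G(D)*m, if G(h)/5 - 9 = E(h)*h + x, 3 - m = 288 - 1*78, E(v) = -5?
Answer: -42435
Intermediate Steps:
x = 2 (x = -2 + (-2 + 4)² = -2 + 2² = -2 + 4 = 2)
m = -207 (m = 3 - (288 - 1*78) = 3 - (288 - 78) = 3 - 1*210 = 3 - 210 = -207)
G(h) = 55 - 25*h (G(h) = 45 + 5*(-5*h + 2) = 45 + 5*(2 - 5*h) = 45 + (10 - 25*h) = 55 - 25*h)
G(D)*m = (55 - 25*(-6))*(-207) = (55 + 150)*(-207) = 205*(-207) = -42435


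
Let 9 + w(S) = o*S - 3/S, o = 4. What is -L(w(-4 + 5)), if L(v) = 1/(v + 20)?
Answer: -1/12 ≈ -0.083333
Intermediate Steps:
w(S) = -9 - 3/S + 4*S (w(S) = -9 + (4*S - 3/S) = -9 + (-3/S + 4*S) = -9 - 3/S + 4*S)
L(v) = 1/(20 + v)
-L(w(-4 + 5)) = -1/(20 + (-9 - 3/(-4 + 5) + 4*(-4 + 5))) = -1/(20 + (-9 - 3/1 + 4*1)) = -1/(20 + (-9 - 3*1 + 4)) = -1/(20 + (-9 - 3 + 4)) = -1/(20 - 8) = -1/12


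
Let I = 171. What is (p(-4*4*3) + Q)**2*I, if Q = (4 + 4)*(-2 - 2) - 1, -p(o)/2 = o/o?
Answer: 209475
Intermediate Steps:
p(o) = -2 (p(o) = -2*o/o = -2*1 = -2)
Q = -33 (Q = 8*(-4) - 1 = -32 - 1 = -33)
(p(-4*4*3) + Q)**2*I = (-2 - 33)**2*171 = (-35)**2*171 = 1225*171 = 209475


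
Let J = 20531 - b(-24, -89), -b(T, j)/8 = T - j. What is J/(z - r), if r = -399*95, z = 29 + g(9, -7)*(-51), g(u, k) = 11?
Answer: 21051/37373 ≈ 0.56327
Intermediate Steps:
z = -532 (z = 29 + 11*(-51) = 29 - 561 = -532)
r = -37905
b(T, j) = -8*T + 8*j (b(T, j) = -8*(T - j) = -8*T + 8*j)
J = 21051 (J = 20531 - (-8*(-24) + 8*(-89)) = 20531 - (192 - 712) = 20531 - 1*(-520) = 20531 + 520 = 21051)
J/(z - r) = 21051/(-532 - 1*(-37905)) = 21051/(-532 + 37905) = 21051/37373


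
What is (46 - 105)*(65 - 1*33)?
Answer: -1888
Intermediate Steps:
(46 - 105)*(65 - 1*33) = -59*(65 - 33) = -59*32 = -1888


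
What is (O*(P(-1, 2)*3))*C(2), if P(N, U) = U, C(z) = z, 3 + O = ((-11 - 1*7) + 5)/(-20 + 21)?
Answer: -192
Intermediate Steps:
O = -16 (O = -3 + ((-11 - 1*7) + 5)/(-20 + 21) = -3 + ((-11 - 7) + 5)/1 = -3 + (-18 + 5)*1 = -3 - 13*1 = -3 - 13 = -16)
(O*(P(-1, 2)*3))*C(2) = -32*3*2 = -16*6*2 = -96*2 = -192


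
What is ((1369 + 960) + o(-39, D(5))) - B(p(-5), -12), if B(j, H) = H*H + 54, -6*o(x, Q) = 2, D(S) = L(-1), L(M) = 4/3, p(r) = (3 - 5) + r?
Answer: 6392/3 ≈ 2130.7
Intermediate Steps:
p(r) = -2 + r
L(M) = 4/3 (L(M) = 4*(⅓) = 4/3)
D(S) = 4/3
o(x, Q) = -⅓ (o(x, Q) = -⅙*2 = -⅓)
B(j, H) = 54 + H² (B(j, H) = H² + 54 = 54 + H²)
((1369 + 960) + o(-39, D(5))) - B(p(-5), -12) = ((1369 + 960) - ⅓) - (54 + (-12)²) = (2329 - ⅓) - (54 + 144) = 6986/3 - 1*198 = 6986/3 - 198 = 6392/3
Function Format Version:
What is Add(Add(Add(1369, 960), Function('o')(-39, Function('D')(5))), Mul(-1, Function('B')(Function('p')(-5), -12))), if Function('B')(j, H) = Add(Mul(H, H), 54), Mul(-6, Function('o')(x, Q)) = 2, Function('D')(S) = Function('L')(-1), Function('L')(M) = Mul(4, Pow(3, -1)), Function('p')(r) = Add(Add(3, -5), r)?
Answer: Rational(6392, 3) ≈ 2130.7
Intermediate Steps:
Function('p')(r) = Add(-2, r)
Function('L')(M) = Rational(4, 3) (Function('L')(M) = Mul(4, Rational(1, 3)) = Rational(4, 3))
Function('D')(S) = Rational(4, 3)
Function('o')(x, Q) = Rational(-1, 3) (Function('o')(x, Q) = Mul(Rational(-1, 6), 2) = Rational(-1, 3))
Function('B')(j, H) = Add(54, Pow(H, 2)) (Function('B')(j, H) = Add(Pow(H, 2), 54) = Add(54, Pow(H, 2)))
Add(Add(Add(1369, 960), Function('o')(-39, Function('D')(5))), Mul(-1, Function('B')(Function('p')(-5), -12))) = Add(Add(Add(1369, 960), Rational(-1, 3)), Mul(-1, Add(54, Pow(-12, 2)))) = Add(Add(2329, Rational(-1, 3)), Mul(-1, Add(54, 144))) = Add(Rational(6986, 3), Mul(-1, 198)) = Add(Rational(6986, 3), -198) = Rational(6392, 3)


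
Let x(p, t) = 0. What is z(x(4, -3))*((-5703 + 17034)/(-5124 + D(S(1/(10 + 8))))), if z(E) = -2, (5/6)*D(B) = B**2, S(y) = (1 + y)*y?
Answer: 1982471760/448247159 ≈ 4.4227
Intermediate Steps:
S(y) = y*(1 + y)
D(B) = 6*B**2/5
z(x(4, -3))*((-5703 + 17034)/(-5124 + D(S(1/(10 + 8))))) = -2*(-5703 + 17034)/(-5124 + 6*((1 + 1/(10 + 8))/(10 + 8))**2/5) = -22662/(-5124 + 6*((1 + 1/18)/18)**2/5) = -22662/(-5124 + 6*((1/18)*(19/18))**2/5) = -22662/(-5124 + 6*(19/324)**2/5) = -22662/(-5124 + (6/5)*(361/104976)) = -22662/(-5124 + 361/87480) = -22662/(-448247159/87480) = -22662*(-87480)/448247159 = -2*(-991235880/448247159) = 1982471760/448247159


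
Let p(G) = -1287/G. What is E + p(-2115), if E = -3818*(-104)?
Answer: 93312063/235 ≈ 3.9707e+5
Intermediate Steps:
E = 397072
E + p(-2115) = 397072 - 1287/(-2115) = 397072 - 1287*(-1/2115) = 397072 + 143/235 = 93312063/235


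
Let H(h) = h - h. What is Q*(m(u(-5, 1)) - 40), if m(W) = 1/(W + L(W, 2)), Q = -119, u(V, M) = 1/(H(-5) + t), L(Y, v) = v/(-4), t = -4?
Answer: 14756/3 ≈ 4918.7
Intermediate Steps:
H(h) = 0
L(Y, v) = -v/4 (L(Y, v) = v*(-1/4) = -v/4)
u(V, M) = -1/4 (u(V, M) = 1/(0 - 4) = 1/(-4) = -1/4)
m(W) = 1/(-1/2 + W) (m(W) = 1/(W - 1/4*2) = 1/(W - 1/2) = 1/(-1/2 + W))
Q*(m(u(-5, 1)) - 40) = -119*(2/(-1 + 2*(-1/4)) - 40) = -119*(2/(-1 - 1/2) - 40) = -119*(2/(-3/2) - 40) = -119*(2*(-2/3) - 40) = -119*(-4/3 - 40) = -119*(-124/3) = 14756/3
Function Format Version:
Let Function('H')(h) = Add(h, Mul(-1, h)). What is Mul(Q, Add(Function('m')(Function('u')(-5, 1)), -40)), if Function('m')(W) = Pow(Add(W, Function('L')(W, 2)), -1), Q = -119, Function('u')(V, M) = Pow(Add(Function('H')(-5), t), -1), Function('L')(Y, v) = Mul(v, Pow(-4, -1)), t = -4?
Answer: Rational(14756, 3) ≈ 4918.7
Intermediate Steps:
Function('H')(h) = 0
Function('L')(Y, v) = Mul(Rational(-1, 4), v) (Function('L')(Y, v) = Mul(v, Rational(-1, 4)) = Mul(Rational(-1, 4), v))
Function('u')(V, M) = Rational(-1, 4) (Function('u')(V, M) = Pow(Add(0, -4), -1) = Pow(-4, -1) = Rational(-1, 4))
Function('m')(W) = Pow(Add(Rational(-1, 2), W), -1) (Function('m')(W) = Pow(Add(W, Mul(Rational(-1, 4), 2)), -1) = Pow(Add(W, Rational(-1, 2)), -1) = Pow(Add(Rational(-1, 2), W), -1))
Mul(Q, Add(Function('m')(Function('u')(-5, 1)), -40)) = Mul(-119, Add(Mul(2, Pow(Add(-1, Mul(2, Rational(-1, 4))), -1)), -40)) = Mul(-119, Add(Mul(2, Pow(Add(-1, Rational(-1, 2)), -1)), -40)) = Mul(-119, Add(Mul(2, Pow(Rational(-3, 2), -1)), -40)) = Mul(-119, Add(Mul(2, Rational(-2, 3)), -40)) = Mul(-119, Add(Rational(-4, 3), -40)) = Mul(-119, Rational(-124, 3)) = Rational(14756, 3)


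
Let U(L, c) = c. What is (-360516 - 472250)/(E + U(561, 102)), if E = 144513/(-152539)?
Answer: -11548117534/1401315 ≈ -8240.9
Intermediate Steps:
E = -144513/152539 (E = 144513*(-1/152539) = -144513/152539 ≈ -0.94738)
(-360516 - 472250)/(E + U(561, 102)) = (-360516 - 472250)/(-144513/152539 + 102) = -832766/15414465/152539 = -832766*152539/15414465 = -11548117534/1401315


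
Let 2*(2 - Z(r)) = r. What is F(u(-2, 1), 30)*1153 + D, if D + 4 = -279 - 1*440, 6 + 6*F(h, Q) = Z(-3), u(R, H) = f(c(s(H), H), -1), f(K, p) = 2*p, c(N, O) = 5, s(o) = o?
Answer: -14441/12 ≈ -1203.4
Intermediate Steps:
u(R, H) = -2 (u(R, H) = 2*(-1) = -2)
Z(r) = 2 - r/2
F(h, Q) = -5/12 (F(h, Q) = -1 + (2 - 1/2*(-3))/6 = -1 + (2 + 3/2)/6 = -1 + (1/6)*(7/2) = -1 + 7/12 = -5/12)
D = -723 (D = -4 + (-279 - 1*440) = -4 + (-279 - 440) = -4 - 719 = -723)
F(u(-2, 1), 30)*1153 + D = -5/12*1153 - 723 = -5765/12 - 723 = -14441/12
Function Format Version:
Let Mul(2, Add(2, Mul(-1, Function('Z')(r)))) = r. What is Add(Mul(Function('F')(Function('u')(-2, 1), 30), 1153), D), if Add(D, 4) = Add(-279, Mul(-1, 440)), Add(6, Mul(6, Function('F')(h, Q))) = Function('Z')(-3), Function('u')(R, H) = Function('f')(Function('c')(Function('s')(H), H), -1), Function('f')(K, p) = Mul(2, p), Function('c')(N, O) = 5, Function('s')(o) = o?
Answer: Rational(-14441, 12) ≈ -1203.4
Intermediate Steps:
Function('u')(R, H) = -2 (Function('u')(R, H) = Mul(2, -1) = -2)
Function('Z')(r) = Add(2, Mul(Rational(-1, 2), r))
Function('F')(h, Q) = Rational(-5, 12) (Function('F')(h, Q) = Add(-1, Mul(Rational(1, 6), Add(2, Mul(Rational(-1, 2), -3)))) = Add(-1, Mul(Rational(1, 6), Add(2, Rational(3, 2)))) = Add(-1, Mul(Rational(1, 6), Rational(7, 2))) = Add(-1, Rational(7, 12)) = Rational(-5, 12))
D = -723 (D = Add(-4, Add(-279, Mul(-1, 440))) = Add(-4, Add(-279, -440)) = Add(-4, -719) = -723)
Add(Mul(Function('F')(Function('u')(-2, 1), 30), 1153), D) = Add(Mul(Rational(-5, 12), 1153), -723) = Add(Rational(-5765, 12), -723) = Rational(-14441, 12)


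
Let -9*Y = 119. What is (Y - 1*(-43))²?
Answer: 71824/81 ≈ 886.72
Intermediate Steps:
Y = -119/9 (Y = -⅑*119 = -119/9 ≈ -13.222)
(Y - 1*(-43))² = (-119/9 - 1*(-43))² = (-119/9 + 43)² = (268/9)² = 71824/81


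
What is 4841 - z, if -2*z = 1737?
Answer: 11419/2 ≈ 5709.5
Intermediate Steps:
z = -1737/2 (z = -½*1737 = -1737/2 ≈ -868.50)
4841 - z = 4841 - 1*(-1737/2) = 4841 + 1737/2 = 11419/2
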